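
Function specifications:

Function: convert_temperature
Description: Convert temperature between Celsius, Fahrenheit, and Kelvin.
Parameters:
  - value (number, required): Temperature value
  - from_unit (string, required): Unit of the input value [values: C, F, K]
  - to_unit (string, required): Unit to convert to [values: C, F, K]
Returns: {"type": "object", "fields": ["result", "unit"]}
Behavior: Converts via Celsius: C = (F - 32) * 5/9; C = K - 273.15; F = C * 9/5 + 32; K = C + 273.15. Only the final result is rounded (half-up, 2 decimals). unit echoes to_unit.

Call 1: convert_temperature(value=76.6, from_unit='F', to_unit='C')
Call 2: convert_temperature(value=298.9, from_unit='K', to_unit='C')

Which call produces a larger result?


Call 1:
  To C: (76.6 - 32) * 5/9 = 24.777778
  Target is C: 24.777778
  Round to 2 decimals: 24.78
  -> 24.78 C
Call 2:
  To C: 298.9 - 273.15 = 25.75
  Target is C: 25.75
  Round to 2 decimals: 25.75
  -> 25.75 C
Call 2 (25.75 C)


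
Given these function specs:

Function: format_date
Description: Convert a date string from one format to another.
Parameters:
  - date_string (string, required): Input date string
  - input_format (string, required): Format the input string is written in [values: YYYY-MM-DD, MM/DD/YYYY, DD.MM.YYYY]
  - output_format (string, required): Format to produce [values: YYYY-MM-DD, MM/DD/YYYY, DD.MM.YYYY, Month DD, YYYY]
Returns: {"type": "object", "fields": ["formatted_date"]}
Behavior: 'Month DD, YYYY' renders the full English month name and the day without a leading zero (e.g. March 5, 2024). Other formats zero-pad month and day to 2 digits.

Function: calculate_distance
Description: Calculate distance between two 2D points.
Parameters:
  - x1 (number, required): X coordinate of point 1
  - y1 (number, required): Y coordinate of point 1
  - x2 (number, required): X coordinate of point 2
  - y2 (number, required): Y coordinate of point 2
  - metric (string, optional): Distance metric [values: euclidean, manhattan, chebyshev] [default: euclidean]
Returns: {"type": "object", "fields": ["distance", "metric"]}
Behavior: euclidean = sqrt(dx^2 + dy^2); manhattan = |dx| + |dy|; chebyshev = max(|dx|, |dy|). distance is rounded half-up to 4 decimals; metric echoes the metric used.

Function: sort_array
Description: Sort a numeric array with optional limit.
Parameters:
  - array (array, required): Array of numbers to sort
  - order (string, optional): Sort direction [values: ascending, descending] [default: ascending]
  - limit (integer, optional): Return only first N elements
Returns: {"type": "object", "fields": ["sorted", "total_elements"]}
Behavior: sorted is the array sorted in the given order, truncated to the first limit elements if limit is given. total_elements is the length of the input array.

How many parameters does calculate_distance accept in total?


Parameters of calculate_distance: x1 (required), y1 (required), x2 (required), y2 (required), metric (optional)
Total:
5


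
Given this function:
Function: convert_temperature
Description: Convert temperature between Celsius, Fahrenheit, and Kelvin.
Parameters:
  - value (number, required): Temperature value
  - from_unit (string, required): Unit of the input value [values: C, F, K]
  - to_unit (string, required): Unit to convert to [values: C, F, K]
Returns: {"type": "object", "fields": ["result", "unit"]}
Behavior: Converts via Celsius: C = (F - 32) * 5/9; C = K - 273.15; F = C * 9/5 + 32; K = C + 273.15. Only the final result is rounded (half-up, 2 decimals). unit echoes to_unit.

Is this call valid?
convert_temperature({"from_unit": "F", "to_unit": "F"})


Checking required parameters...
Missing required parameter: value
Invalid - missing required parameter 'value'


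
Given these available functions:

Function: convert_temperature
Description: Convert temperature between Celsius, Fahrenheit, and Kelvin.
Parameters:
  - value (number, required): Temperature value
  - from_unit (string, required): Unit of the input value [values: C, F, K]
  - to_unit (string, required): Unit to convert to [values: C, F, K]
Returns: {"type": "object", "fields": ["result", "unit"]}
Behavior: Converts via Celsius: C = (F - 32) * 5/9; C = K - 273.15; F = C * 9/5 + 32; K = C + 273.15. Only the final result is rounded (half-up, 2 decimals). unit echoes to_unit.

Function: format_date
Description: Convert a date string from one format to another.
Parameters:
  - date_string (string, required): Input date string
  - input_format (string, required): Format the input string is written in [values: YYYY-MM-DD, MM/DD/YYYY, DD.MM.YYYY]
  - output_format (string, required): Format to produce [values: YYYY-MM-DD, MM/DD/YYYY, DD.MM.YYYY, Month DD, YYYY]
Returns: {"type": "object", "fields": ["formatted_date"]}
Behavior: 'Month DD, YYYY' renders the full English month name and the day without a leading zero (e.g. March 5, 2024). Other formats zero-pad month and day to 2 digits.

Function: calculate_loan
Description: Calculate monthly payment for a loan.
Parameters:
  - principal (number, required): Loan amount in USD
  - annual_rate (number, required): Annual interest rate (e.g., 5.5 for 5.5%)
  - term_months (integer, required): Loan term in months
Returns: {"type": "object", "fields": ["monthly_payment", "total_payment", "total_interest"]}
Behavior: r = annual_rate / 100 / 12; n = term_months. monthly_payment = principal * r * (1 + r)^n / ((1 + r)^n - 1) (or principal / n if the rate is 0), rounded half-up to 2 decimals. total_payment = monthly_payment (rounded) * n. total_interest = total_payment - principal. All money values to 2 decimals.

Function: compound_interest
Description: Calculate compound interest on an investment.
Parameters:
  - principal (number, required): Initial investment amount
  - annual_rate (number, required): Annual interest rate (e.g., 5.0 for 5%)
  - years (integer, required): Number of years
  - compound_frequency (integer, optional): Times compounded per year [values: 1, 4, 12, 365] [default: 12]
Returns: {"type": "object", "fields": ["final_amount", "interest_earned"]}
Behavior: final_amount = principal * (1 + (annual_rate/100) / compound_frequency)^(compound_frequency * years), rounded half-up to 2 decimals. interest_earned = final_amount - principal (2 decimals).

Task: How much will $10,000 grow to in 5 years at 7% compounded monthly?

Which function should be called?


The task needs a function whose description is: Calculate compound interest on an investment.
compound_interest


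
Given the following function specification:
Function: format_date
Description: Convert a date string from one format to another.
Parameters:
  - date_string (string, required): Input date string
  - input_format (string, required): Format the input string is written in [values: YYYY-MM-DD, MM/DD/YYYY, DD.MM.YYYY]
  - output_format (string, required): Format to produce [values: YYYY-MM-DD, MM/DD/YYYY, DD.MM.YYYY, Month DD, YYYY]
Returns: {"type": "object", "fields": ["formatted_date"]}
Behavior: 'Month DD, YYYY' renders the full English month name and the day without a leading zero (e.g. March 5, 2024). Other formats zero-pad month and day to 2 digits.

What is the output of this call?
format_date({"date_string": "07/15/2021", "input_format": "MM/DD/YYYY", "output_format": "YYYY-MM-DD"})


Parse '07/15/2021' as MM/DD/YYYY: year=2021, month=7, day=15
Render as YYYY-MM-DD: 2021-07-15
Output:
{"formatted_date": "2021-07-15"}


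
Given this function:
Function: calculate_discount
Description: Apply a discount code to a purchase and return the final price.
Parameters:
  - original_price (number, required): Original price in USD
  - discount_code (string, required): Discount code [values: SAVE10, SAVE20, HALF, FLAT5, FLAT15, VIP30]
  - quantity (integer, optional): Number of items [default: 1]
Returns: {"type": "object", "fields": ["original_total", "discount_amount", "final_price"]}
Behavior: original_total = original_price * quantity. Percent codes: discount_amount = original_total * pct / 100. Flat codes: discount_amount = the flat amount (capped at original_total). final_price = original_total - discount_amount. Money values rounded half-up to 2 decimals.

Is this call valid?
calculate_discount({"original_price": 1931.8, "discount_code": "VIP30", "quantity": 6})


Checking all required parameters present and types match... All valid.
Valid


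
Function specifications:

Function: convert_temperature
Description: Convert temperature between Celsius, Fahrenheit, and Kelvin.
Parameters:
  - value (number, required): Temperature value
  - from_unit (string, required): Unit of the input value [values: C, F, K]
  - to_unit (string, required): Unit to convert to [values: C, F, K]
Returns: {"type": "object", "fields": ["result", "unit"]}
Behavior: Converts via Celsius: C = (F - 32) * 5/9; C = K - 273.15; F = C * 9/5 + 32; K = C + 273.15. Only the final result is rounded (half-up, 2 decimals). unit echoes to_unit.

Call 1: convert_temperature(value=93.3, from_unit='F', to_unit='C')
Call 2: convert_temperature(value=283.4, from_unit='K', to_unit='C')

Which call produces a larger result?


Call 1:
  To C: (93.3 - 32) * 5/9 = 34.055556
  Target is C: 34.055556
  Round to 2 decimals: 34.06
  -> 34.06 C
Call 2:
  To C: 283.4 - 273.15 = 10.25
  Target is C: 10.25
  Round to 2 decimals: 10.25
  -> 10.25 C
Call 1 (34.06 C)


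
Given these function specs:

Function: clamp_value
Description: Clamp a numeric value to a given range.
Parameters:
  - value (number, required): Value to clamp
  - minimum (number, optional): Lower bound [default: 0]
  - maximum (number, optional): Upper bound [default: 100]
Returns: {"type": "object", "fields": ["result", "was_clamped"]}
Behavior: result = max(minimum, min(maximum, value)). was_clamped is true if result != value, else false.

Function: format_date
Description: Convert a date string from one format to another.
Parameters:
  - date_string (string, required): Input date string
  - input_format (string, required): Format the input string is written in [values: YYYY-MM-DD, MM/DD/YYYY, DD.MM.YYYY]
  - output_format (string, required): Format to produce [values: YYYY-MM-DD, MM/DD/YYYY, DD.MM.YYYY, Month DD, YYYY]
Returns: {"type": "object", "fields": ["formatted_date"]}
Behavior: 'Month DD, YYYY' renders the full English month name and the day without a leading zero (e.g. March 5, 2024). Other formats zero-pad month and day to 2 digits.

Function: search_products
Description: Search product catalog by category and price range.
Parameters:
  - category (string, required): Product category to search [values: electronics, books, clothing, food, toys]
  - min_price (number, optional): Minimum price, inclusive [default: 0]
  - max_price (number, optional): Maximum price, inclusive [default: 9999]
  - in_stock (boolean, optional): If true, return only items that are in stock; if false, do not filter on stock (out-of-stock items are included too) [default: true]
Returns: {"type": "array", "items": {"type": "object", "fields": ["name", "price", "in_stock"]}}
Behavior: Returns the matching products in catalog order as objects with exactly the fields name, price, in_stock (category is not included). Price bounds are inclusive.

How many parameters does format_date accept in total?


Parameters of format_date: date_string (required), input_format (required), output_format (required)
Total:
3


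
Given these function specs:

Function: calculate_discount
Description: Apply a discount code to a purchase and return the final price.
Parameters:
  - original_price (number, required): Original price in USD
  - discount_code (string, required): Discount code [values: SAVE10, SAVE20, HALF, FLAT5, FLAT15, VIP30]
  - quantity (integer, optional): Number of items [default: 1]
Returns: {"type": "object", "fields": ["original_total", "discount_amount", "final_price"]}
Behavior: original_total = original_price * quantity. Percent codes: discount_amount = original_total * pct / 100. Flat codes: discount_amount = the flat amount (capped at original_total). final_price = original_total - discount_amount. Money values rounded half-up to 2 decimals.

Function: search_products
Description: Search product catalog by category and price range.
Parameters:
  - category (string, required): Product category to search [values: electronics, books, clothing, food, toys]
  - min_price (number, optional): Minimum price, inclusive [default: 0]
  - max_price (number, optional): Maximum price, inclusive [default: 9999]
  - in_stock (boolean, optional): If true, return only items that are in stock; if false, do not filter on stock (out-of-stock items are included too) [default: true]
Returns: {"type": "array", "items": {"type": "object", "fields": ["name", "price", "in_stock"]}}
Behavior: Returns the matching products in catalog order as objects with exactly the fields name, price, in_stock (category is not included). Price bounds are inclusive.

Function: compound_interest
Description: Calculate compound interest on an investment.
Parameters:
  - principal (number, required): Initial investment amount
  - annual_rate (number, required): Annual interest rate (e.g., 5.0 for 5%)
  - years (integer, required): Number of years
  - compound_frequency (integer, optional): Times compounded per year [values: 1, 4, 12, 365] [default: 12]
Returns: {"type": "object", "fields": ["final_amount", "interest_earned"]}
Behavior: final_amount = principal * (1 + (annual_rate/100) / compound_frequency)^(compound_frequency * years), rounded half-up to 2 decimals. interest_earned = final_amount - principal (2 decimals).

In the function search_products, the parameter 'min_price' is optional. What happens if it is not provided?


The search_products spec declares:
  - min_price (number, optional): Minimum price, inclusive [default: 0]
It defaults to 0


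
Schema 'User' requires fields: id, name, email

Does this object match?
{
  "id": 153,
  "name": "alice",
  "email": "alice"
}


Checking required fields... All present.
Valid - all required fields present


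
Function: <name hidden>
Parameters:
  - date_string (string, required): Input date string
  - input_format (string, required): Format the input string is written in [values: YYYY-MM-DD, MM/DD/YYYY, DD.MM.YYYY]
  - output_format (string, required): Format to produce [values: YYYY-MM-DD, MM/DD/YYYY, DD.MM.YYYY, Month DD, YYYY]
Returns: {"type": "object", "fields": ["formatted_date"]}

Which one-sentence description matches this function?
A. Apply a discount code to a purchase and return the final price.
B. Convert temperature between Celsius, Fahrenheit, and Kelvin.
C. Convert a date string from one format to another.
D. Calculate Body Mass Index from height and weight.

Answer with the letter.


Parameters date_string, input_format, output_format and return ["formatted_date"] fit: Convert a date string from one format to another.
C


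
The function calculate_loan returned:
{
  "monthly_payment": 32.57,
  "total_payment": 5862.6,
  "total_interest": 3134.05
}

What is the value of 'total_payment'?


5862.6


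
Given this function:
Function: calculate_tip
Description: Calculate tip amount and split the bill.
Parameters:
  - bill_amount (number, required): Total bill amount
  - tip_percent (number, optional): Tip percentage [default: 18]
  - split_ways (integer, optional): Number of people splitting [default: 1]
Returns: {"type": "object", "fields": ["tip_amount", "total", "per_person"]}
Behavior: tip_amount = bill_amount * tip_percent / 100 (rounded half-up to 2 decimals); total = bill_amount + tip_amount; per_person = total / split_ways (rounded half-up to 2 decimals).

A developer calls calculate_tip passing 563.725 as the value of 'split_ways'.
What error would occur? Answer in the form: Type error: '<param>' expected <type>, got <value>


Spec: 'split_ways' is declared as integer; 563.725 is a non-integer number.
Type error: 'split_ways' expected integer, got 563.725


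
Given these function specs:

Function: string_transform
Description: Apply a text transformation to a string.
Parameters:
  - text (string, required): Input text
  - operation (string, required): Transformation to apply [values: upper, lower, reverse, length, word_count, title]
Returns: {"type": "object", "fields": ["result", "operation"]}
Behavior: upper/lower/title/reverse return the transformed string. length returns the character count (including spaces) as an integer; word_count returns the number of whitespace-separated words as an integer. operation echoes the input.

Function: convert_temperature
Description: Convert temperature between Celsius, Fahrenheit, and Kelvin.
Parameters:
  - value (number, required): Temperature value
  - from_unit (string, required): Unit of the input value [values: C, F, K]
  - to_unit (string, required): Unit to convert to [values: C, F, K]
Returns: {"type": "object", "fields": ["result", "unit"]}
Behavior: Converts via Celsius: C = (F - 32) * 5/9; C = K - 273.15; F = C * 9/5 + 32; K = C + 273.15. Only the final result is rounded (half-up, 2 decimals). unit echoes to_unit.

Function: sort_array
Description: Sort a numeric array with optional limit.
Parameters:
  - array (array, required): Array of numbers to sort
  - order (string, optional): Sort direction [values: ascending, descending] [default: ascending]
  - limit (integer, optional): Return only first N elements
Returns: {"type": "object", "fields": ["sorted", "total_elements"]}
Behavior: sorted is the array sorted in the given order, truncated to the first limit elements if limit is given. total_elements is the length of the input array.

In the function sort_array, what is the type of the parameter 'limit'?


The sort_array spec declares:
  - limit (integer, optional): Return only first N elements
Type:
integer


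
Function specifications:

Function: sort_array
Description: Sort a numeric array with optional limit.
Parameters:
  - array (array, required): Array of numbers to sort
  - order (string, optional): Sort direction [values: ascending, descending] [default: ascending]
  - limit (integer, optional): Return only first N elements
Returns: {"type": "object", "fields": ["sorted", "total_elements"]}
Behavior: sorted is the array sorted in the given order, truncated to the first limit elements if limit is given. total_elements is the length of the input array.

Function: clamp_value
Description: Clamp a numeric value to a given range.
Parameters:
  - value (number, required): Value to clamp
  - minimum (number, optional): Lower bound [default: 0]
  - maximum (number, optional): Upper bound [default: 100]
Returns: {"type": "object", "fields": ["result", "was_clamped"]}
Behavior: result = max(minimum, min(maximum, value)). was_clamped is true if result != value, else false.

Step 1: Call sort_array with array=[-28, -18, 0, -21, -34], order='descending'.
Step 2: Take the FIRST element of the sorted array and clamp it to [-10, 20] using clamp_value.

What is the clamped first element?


Step 1: sort_array(order=descending)
  sorted: [0, -18, -21, -28, -34]
  -> first element = 0
Step 2: clamp_value(value=0, minimum=-10, maximum=20)
  result = max(-10, min(20, 0)) = max(-10, 0) = 0
  was_clamped = (0 != 0) = false
  -> result = 0
0


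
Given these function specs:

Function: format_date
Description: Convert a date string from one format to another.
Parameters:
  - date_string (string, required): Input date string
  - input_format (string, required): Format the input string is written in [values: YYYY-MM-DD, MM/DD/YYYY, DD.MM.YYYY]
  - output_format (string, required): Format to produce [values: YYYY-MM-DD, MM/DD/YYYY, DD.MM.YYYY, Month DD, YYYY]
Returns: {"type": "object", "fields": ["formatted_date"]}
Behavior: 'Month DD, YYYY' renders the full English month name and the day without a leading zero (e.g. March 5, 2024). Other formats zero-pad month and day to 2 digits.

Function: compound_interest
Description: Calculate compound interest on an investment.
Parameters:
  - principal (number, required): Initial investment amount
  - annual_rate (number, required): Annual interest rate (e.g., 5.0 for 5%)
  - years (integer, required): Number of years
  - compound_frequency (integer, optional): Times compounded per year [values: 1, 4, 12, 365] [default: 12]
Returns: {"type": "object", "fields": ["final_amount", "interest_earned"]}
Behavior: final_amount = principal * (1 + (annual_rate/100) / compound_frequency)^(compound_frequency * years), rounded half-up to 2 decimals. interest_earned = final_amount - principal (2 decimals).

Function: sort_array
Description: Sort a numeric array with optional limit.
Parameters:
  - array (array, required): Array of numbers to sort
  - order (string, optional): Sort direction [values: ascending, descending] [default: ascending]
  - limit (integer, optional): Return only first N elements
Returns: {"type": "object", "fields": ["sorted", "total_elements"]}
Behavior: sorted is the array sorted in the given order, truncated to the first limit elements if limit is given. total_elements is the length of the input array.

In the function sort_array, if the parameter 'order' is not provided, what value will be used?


The sort_array spec declares:
  - order (string, optional): Sort direction [values: ascending, descending] [default: ascending]
Default:
ascending


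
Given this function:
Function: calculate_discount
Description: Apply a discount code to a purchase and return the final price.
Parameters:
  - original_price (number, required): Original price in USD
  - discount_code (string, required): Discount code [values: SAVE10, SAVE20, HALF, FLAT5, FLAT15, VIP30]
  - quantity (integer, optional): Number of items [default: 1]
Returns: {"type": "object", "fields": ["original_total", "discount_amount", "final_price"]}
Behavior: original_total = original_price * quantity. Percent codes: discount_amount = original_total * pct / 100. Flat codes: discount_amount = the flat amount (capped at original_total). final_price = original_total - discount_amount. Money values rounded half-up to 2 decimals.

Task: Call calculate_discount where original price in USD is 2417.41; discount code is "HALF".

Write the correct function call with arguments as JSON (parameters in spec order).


Mapping each described value to its parameter name:
  'Original price in USD' -> original_price = 2417.41
  'Discount code' -> discount_code = "HALF"
calculate_discount({"original_price": 2417.41, "discount_code": "HALF"})


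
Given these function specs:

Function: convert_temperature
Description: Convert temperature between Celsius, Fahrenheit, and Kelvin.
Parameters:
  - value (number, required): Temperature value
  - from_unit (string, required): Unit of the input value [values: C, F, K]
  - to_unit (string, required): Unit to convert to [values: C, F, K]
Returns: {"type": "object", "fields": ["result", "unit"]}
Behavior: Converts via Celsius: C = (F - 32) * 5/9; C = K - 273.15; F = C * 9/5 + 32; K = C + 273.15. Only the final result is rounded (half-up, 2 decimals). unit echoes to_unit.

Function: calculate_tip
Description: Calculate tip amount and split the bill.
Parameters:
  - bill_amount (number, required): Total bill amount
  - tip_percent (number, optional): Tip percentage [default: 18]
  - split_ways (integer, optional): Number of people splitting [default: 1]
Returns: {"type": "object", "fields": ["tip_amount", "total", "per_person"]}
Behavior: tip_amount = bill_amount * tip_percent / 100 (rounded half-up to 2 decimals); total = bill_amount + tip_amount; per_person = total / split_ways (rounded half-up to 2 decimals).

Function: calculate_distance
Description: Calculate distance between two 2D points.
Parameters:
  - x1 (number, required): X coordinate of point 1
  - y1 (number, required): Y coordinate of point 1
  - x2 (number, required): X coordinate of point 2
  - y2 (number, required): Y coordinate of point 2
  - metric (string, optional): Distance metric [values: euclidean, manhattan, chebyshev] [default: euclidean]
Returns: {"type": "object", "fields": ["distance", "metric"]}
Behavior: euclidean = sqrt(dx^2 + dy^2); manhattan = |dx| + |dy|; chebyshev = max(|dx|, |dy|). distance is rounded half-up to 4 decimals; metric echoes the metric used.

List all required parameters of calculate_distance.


Parameters of calculate_distance and their required/optional flag:
  x1: required
  y1: required
  x2: required
  y2: required
  metric: optional
x1, x2, y1, y2


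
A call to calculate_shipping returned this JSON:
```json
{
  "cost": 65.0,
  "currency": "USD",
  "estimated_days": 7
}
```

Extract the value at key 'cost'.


65.0


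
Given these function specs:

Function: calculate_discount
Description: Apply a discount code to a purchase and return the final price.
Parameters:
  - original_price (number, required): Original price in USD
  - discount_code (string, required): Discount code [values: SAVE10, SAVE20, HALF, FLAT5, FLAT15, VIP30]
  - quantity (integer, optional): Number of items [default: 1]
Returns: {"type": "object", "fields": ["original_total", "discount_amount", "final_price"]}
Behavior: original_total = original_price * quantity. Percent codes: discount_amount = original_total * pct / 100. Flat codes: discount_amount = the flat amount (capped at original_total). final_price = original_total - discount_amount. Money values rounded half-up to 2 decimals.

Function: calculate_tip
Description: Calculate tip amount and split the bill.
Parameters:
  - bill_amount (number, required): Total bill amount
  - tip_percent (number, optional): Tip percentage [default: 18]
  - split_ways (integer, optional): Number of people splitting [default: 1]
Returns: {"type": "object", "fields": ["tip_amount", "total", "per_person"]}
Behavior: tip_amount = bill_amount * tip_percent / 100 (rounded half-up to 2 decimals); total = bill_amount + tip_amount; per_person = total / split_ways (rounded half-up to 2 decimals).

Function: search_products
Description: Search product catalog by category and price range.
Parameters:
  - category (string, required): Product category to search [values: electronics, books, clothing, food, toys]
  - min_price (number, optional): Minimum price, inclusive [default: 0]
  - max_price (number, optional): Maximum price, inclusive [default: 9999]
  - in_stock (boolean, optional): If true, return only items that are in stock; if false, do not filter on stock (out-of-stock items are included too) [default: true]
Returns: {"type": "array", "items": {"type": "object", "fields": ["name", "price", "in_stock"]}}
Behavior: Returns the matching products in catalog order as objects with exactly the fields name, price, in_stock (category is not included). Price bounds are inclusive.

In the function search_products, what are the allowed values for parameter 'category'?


The search_products spec declares:
  - category (string, required): Product category to search [values: electronics, books, clothing, food, toys]
Allowed values:
electronics, books, clothing, food, toys


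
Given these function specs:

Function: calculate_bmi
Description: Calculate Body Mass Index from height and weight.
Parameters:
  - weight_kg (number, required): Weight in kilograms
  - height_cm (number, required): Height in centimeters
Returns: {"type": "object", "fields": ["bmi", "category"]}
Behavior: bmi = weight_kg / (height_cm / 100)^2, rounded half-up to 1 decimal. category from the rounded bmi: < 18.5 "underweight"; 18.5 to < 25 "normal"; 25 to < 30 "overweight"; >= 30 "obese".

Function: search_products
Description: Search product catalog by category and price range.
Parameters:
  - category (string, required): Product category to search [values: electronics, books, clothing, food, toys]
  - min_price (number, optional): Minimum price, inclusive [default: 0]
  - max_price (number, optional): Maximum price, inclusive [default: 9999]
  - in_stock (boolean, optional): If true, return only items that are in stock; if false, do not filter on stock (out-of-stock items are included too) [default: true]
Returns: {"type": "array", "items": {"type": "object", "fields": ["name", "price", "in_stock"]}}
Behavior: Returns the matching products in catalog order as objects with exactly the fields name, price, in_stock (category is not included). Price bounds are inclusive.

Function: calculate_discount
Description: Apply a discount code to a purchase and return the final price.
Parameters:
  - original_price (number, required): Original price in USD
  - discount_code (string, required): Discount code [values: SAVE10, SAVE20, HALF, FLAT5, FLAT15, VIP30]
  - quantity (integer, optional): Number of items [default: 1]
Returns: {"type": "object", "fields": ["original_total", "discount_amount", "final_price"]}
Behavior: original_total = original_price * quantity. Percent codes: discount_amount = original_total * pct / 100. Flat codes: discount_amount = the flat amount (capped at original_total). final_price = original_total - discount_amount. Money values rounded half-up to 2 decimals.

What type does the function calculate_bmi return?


The calculate_bmi spec declares Returns: {"type": "object", "fields": ["bmi", "category"]}
Type:
object


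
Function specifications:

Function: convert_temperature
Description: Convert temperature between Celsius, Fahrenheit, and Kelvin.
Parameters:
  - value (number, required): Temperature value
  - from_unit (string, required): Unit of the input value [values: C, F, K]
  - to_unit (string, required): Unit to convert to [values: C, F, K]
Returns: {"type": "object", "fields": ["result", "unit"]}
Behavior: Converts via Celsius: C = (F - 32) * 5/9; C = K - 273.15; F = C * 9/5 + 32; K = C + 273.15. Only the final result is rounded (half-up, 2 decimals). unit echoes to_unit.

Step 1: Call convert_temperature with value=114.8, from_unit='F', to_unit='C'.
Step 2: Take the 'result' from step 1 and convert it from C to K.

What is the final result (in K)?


Step 1: convert_temperature(value=114.8, from_unit=F, to_unit=C)
  To C: (114.8 - 32) * 5/9 = 46
  Target is C: 46
  Round to 2 decimals: 46.0
  -> result = 46.0 C
Step 2: convert_temperature(value=46.0, from_unit=C, to_unit=K)
  Input already in C: 46
  To K: 46 + 273.15 = 319.15
  Round to 2 decimals: 319.15
  -> result = 319.15 K
319.15 K


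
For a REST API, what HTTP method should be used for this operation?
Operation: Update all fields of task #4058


GET = read, POST = create, PUT = update/replace, DELETE = remove
This operation is an update/replace.
PUT


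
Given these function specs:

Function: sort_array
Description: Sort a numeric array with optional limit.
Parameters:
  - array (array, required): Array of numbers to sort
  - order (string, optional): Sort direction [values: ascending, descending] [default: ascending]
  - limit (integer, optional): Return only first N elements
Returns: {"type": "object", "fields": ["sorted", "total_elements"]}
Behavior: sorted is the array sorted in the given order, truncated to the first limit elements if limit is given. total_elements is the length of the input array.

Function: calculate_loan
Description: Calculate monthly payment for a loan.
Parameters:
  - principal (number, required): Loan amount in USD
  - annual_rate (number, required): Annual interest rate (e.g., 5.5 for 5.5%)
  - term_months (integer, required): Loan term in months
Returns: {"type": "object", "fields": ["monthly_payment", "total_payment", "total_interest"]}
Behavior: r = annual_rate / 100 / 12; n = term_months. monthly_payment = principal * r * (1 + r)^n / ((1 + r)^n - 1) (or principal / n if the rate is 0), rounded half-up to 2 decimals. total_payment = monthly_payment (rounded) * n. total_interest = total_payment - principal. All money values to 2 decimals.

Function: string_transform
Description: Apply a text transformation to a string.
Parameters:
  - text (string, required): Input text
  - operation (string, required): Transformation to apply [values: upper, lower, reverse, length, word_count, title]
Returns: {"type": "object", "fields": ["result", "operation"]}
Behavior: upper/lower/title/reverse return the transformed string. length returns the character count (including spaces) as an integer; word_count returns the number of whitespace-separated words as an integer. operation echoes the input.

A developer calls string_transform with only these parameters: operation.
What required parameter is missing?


Required parameters: text, operation
Provided: operation
Missing: text
text


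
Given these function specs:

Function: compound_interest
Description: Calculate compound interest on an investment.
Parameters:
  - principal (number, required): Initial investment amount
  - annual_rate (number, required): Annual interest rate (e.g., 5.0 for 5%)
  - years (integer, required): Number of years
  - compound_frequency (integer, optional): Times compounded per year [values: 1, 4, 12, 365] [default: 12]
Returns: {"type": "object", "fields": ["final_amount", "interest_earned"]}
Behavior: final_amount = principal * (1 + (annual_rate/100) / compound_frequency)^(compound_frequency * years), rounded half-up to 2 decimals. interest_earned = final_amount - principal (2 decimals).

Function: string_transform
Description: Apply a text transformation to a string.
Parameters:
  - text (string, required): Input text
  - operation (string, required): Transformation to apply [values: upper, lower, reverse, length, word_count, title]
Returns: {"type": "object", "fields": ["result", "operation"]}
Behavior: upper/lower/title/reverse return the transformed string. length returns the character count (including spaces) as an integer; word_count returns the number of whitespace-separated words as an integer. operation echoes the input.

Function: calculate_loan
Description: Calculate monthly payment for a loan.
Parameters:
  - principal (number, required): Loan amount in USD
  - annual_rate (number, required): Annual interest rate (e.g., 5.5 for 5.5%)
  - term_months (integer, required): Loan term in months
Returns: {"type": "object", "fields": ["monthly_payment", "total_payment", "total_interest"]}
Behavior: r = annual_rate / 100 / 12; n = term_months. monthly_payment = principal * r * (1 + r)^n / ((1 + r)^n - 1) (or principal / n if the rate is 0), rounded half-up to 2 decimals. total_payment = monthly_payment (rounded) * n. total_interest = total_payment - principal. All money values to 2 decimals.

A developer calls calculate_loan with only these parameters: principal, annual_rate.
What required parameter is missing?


Required parameters: principal, annual_rate, term_months
Provided: principal, annual_rate
Missing: term_months
term_months


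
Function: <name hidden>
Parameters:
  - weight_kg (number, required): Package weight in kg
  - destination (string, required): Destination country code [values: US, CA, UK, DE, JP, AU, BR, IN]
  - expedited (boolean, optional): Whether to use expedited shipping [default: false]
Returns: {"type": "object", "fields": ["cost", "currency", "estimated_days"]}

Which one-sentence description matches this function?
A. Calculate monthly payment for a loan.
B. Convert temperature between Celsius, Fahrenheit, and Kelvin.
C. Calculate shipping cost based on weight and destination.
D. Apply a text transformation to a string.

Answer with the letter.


Parameters weight_kg, destination, expedited and return ["cost", "currency", "estimated_days"] fit: Calculate shipping cost based on weight and destination.
C


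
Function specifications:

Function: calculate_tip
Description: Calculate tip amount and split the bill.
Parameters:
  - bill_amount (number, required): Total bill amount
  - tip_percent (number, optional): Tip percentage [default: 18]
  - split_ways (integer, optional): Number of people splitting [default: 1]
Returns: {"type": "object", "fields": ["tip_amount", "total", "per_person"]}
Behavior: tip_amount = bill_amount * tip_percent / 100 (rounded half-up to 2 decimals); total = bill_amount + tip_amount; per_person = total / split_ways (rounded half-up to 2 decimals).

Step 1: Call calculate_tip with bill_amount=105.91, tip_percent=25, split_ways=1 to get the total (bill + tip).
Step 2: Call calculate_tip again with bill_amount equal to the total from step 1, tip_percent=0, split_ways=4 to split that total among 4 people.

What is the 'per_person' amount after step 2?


Step 1: calculate_tip(bill_amount=105.91, tip_percent=25, split_ways=1)
  tip_amount = 105.91 * 25/100 = 26.4775 -> 26.48
  total = 105.91 + 26.48 = 132.39
  per_person = 132.39 / 1 = 132.39 -> 132.39
  -> total = 132.39
Step 2: calculate_tip(bill_amount=132.39, tip_percent=0, split_ways=4)
  tip_amount = 132.39 * 0/100 = 0 -> 0.00
  total = 132.39 + 0.00 = 132.39
  per_person = 132.39 / 4 = 33.0975 -> 33.10
  -> per_person = 33.10
$33.10


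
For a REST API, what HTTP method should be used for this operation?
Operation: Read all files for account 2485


GET = read, POST = create, PUT = update/replace, DELETE = remove
This operation is a read.
GET


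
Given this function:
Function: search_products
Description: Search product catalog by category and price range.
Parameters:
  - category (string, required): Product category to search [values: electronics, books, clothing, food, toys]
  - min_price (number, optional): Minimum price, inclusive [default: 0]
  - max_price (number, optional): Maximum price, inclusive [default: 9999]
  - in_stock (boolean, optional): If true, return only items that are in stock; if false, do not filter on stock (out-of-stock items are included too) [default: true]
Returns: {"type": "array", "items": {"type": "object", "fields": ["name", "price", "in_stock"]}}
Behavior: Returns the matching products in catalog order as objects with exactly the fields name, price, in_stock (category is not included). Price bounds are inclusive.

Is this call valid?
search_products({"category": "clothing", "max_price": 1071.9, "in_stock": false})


Checking all required parameters present and types match... All valid.
Valid


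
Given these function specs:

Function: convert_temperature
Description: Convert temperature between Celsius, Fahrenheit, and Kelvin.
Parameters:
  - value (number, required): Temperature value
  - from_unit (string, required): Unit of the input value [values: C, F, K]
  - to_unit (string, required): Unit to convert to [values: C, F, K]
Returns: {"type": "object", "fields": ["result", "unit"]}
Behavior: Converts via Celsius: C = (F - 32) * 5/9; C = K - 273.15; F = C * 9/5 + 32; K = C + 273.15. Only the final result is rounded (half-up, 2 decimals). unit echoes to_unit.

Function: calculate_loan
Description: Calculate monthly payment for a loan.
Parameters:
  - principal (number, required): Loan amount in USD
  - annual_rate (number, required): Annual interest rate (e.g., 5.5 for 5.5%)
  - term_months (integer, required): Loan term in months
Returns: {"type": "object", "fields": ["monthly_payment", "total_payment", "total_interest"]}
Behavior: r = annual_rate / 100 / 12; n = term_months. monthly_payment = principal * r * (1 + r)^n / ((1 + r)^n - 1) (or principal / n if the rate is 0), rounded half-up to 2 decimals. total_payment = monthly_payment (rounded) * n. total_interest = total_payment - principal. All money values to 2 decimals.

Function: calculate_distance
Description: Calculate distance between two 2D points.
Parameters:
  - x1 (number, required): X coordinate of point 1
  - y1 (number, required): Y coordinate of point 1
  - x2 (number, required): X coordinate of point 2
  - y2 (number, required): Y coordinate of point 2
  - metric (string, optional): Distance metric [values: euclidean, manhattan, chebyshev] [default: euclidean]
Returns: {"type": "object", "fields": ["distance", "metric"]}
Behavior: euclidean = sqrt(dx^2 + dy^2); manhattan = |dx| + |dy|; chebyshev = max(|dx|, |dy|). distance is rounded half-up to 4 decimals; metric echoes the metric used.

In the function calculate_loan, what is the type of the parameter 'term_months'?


The calculate_loan spec declares:
  - term_months (integer, required): Loan term in months
Type:
integer


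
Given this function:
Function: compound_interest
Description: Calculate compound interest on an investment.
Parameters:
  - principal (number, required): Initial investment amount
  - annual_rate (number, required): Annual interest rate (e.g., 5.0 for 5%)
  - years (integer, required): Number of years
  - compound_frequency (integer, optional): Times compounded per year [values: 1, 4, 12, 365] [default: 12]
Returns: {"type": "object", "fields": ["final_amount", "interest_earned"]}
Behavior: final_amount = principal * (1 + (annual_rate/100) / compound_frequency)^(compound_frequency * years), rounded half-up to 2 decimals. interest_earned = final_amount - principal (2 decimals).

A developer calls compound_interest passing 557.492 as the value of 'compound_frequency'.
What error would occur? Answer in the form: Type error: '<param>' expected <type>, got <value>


Spec: 'compound_frequency' is declared as integer; 557.492 is a non-integer number.
Type error: 'compound_frequency' expected integer, got 557.492
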